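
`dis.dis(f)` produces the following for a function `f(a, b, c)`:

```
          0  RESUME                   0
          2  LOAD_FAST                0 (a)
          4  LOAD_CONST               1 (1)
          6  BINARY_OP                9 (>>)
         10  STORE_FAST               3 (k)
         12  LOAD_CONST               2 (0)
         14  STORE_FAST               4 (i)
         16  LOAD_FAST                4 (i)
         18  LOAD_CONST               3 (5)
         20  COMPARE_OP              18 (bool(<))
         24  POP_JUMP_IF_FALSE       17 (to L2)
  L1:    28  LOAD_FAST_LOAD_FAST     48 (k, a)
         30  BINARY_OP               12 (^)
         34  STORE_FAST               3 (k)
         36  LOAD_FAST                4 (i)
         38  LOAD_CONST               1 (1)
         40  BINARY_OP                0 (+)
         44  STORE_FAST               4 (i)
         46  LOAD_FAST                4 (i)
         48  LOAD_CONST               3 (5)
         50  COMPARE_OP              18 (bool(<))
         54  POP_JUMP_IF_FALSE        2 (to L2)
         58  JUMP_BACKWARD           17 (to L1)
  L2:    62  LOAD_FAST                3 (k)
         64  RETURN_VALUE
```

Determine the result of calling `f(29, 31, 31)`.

19

LOAD_FAST a → push 29
LOAD_CONST → push 1
BINARY_OP >> → 29 >> 1 = 14
STORE_FAST k → k=14
LOAD_CONST → push 0
STORE_FAST i → i=0
LOAD_FAST i → push 0
LOAD_CONST → push 5
COMPARE_OP bool(<) → 0 vs 5 = True
POP_JUMP_IF_FALSE → pop True; no jump
LOAD_FAST_LOAD_FAST k,a → push 14,29
BINARY_OP ^ → 14 ^ 29 = 19
STORE_FAST k → k=19
LOAD_FAST i → push 0
LOAD_CONST → push 1
BINARY_OP + → 0 + 1 = 1
STORE_FAST i → i=1
LOAD_FAST i → push 1
LOAD_CONST → push 5
COMPARE_OP bool(<) → 1 vs 5 = True
POP_JUMP_IF_FALSE → pop True; no jump
LOAD_FAST_LOAD_FAST k,a → push 19,29
BINARY_OP ^ → 19 ^ 29 = 14
STORE_FAST k → k=14
LOAD_FAST i → push 1
LOAD_CONST → push 1
BINARY_OP + → 1 + 1 = 2
STORE_FAST i → i=2
LOAD_FAST i → push 2
LOAD_CONST → push 5
COMPARE_OP bool(<) → 2 vs 5 = True
POP_JUMP_IF_FALSE → pop True; no jump
LOAD_FAST_LOAD_FAST k,a → push 14,29
BINARY_OP ^ → 14 ^ 29 = 19
STORE_FAST k → k=19
LOAD_FAST i → push 2
LOAD_CONST → push 1
BINARY_OP + → 2 + 1 = 3
STORE_FAST i → i=3
LOAD_FAST i → push 3
LOAD_CONST → push 5
COMPARE_OP bool(<) → 3 vs 5 = True
POP_JUMP_IF_FALSE → pop True; no jump
LOAD_FAST_LOAD_FAST k,a → push 19,29
BINARY_OP ^ → 19 ^ 29 = 14
STORE_FAST k → k=14
LOAD_FAST i → push 3
LOAD_CONST → push 1
BINARY_OP + → 3 + 1 = 4
STORE_FAST i → i=4
LOAD_FAST i → push 4
LOAD_CONST → push 5
COMPARE_OP bool(<) → 4 vs 5 = True
POP_JUMP_IF_FALSE → pop True; no jump
LOAD_FAST_LOAD_FAST k,a → push 14,29
BINARY_OP ^ → 14 ^ 29 = 19
STORE_FAST k → k=19
LOAD_FAST i → push 4
LOAD_CONST → push 1
BINARY_OP + → 4 + 1 = 5
STORE_FAST i → i=5
LOAD_FAST i → push 5
LOAD_CONST → push 5
COMPARE_OP bool(<) → 5 vs 5 = False
POP_JUMP_IF_FALSE → pop False; jump
LOAD_FAST k → push 19
RETURN_VALUE → return 19.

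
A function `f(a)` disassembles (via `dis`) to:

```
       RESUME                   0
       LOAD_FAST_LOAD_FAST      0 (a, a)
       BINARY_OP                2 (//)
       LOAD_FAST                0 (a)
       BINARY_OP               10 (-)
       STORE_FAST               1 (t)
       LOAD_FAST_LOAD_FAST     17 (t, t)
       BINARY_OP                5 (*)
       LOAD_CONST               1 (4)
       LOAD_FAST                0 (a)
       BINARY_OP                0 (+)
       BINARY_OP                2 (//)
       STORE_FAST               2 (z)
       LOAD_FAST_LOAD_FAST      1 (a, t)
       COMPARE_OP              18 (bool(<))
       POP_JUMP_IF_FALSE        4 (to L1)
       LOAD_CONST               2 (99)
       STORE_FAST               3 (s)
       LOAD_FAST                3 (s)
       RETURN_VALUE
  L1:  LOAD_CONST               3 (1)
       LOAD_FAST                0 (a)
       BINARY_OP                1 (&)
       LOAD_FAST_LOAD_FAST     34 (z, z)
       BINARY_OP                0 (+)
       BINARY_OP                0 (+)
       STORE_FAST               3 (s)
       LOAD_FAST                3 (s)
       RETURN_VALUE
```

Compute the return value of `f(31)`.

51

LOAD_FAST_LOAD_FAST a,a → push 31,31. Stack: [31, 31]
BINARY_OP // → 31 // 31 = 1. Stack: [1]
LOAD_FAST a → push 31. Stack: [1, 31]
BINARY_OP - → 1 - 31 = -30. Stack: [-30]
STORE_FAST t → t=-30. Stack: []
LOAD_FAST_LOAD_FAST t,t → push -30,-30. Stack: [-30, -30]
BINARY_OP * → -30 * -30 = 900. Stack: [900]
LOAD_CONST → push 4. Stack: [900, 4]
LOAD_FAST a → push 31. Stack: [900, 4, 31]
BINARY_OP + → 4 + 31 = 35. Stack: [900, 35]
BINARY_OP // → 900 // 35 = 25. Stack: [25]
STORE_FAST z → z=25. Stack: []
LOAD_FAST_LOAD_FAST a,t → push 31,-30. Stack: [31, -30]
COMPARE_OP bool(<) → 31 vs -30 = False. Stack: [False]
POP_JUMP_IF_FALSE → pop False; jump. Stack: []
LOAD_CONST → push 1. Stack: [1]
LOAD_FAST a → push 31. Stack: [1, 31]
BINARY_OP & → 1 & 31 = 1. Stack: [1]
LOAD_FAST_LOAD_FAST z,z → push 25,25. Stack: [1, 25, 25]
BINARY_OP + → 25 + 25 = 50. Stack: [1, 50]
BINARY_OP + → 1 + 50 = 51. Stack: [51]
STORE_FAST s → s=51. Stack: []
LOAD_FAST s → push 51. Stack: [51]
RETURN_VALUE → return 51.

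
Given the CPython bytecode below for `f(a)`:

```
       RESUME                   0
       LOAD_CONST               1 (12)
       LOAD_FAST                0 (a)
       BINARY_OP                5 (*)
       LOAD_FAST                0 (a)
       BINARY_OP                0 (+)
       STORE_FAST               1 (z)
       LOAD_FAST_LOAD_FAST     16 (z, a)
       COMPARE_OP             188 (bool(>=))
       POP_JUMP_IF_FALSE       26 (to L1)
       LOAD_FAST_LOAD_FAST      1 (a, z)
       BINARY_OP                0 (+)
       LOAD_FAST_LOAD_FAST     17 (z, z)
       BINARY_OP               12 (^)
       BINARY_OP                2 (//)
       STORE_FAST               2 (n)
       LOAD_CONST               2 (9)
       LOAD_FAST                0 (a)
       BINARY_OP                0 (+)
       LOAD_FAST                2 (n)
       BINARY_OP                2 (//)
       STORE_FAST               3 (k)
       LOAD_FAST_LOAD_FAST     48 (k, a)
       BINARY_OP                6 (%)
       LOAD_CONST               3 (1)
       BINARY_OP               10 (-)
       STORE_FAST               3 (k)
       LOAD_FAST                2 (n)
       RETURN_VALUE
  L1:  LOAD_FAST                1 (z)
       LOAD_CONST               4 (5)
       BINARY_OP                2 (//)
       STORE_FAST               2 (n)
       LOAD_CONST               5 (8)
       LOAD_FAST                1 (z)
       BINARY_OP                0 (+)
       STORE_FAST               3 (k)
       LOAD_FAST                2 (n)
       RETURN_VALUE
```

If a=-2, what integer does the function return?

LOAD_CONST → push 12. Stack: [12]
LOAD_FAST a → push -2. Stack: [12, -2]
BINARY_OP * → 12 * -2 = -24. Stack: [-24]
LOAD_FAST a → push -2. Stack: [-24, -2]
BINARY_OP + → -24 + -2 = -26. Stack: [-26]
STORE_FAST z → z=-26. Stack: []
LOAD_FAST_LOAD_FAST z,a → push -26,-2. Stack: [-26, -2]
COMPARE_OP bool(>=) → -26 vs -2 = False. Stack: [False]
POP_JUMP_IF_FALSE → pop False; jump. Stack: []
LOAD_FAST z → push -26. Stack: [-26]
LOAD_CONST → push 5. Stack: [-26, 5]
BINARY_OP // → -26 // 5 = -6. Stack: [-6]
STORE_FAST n → n=-6. Stack: []
LOAD_CONST → push 8. Stack: [8]
LOAD_FAST z → push -26. Stack: [8, -26]
BINARY_OP + → 8 + -26 = -18. Stack: [-18]
STORE_FAST k → k=-18. Stack: []
LOAD_FAST n → push -6. Stack: [-6]
RETURN_VALUE → return -6.

-6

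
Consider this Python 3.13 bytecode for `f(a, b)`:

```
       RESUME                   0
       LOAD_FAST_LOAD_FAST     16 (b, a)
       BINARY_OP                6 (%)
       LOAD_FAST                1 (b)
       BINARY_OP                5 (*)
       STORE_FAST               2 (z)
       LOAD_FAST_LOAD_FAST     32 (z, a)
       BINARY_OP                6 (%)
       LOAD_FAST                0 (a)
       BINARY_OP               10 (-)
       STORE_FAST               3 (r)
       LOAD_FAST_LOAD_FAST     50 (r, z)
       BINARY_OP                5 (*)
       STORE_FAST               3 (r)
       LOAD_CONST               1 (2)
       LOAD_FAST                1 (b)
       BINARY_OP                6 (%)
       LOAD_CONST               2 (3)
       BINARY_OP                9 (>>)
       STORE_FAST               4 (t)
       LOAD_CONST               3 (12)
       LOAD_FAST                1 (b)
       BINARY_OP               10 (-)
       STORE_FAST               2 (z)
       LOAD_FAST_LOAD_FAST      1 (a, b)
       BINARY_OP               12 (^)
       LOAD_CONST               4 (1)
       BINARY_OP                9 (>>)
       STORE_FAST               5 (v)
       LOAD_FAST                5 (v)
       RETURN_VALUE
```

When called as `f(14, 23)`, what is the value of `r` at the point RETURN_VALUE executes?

-621

LOAD_FAST_LOAD_FAST b,a → push 23,14. Stack: [23, 14]
BINARY_OP % → 23 % 14 = 9. Stack: [9]
LOAD_FAST b → push 23. Stack: [9, 23]
BINARY_OP * → 9 * 23 = 207. Stack: [207]
STORE_FAST z → z=207. Stack: []
LOAD_FAST_LOAD_FAST z,a → push 207,14. Stack: [207, 14]
BINARY_OP % → 207 % 14 = 11. Stack: [11]
LOAD_FAST a → push 14. Stack: [11, 14]
BINARY_OP - → 11 - 14 = -3. Stack: [-3]
STORE_FAST r → r=-3. Stack: []
LOAD_FAST_LOAD_FAST r,z → push -3,207. Stack: [-3, 207]
BINARY_OP * → -3 * 207 = -621. Stack: [-621]
STORE_FAST r → r=-621. Stack: []
LOAD_CONST → push 2. Stack: [2]
LOAD_FAST b → push 23. Stack: [2, 23]
BINARY_OP % → 2 % 23 = 2. Stack: [2]
LOAD_CONST → push 3. Stack: [2, 3]
BINARY_OP >> → 2 >> 3 = 0. Stack: [0]
STORE_FAST t → t=0. Stack: []
LOAD_CONST → push 12. Stack: [12]
LOAD_FAST b → push 23. Stack: [12, 23]
BINARY_OP - → 12 - 23 = -11. Stack: [-11]
STORE_FAST z → z=-11. Stack: []
LOAD_FAST_LOAD_FAST a,b → push 14,23. Stack: [14, 23]
BINARY_OP ^ → 14 ^ 23 = 25. Stack: [25]
LOAD_CONST → push 1. Stack: [25, 1]
BINARY_OP >> → 25 >> 1 = 12. Stack: [12]
STORE_FAST v → v=12. Stack: []
LOAD_FAST v → push 12. Stack: [12]
RETURN_VALUE → return 12.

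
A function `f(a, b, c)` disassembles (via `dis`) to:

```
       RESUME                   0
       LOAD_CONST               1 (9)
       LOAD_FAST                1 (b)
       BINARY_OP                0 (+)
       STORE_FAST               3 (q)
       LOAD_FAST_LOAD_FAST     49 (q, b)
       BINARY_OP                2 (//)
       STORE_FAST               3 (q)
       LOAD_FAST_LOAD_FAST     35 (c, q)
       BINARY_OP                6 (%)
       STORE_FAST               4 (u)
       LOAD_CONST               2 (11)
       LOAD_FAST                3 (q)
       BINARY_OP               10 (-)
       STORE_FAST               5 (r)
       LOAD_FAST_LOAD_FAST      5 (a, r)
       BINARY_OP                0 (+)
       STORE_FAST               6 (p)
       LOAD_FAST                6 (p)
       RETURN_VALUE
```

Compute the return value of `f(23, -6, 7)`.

LOAD_CONST → push 9. Stack: [9]
LOAD_FAST b → push -6. Stack: [9, -6]
BINARY_OP + → 9 + -6 = 3. Stack: [3]
STORE_FAST q → q=3. Stack: []
LOAD_FAST_LOAD_FAST q,b → push 3,-6. Stack: [3, -6]
BINARY_OP // → 3 // -6 = -1. Stack: [-1]
STORE_FAST q → q=-1. Stack: []
LOAD_FAST_LOAD_FAST c,q → push 7,-1. Stack: [7, -1]
BINARY_OP % → 7 % -1 = 0. Stack: [0]
STORE_FAST u → u=0. Stack: []
LOAD_CONST → push 11. Stack: [11]
LOAD_FAST q → push -1. Stack: [11, -1]
BINARY_OP - → 11 - -1 = 12. Stack: [12]
STORE_FAST r → r=12. Stack: []
LOAD_FAST_LOAD_FAST a,r → push 23,12. Stack: [23, 12]
BINARY_OP + → 23 + 12 = 35. Stack: [35]
STORE_FAST p → p=35. Stack: []
LOAD_FAST p → push 35. Stack: [35]
RETURN_VALUE → return 35.

35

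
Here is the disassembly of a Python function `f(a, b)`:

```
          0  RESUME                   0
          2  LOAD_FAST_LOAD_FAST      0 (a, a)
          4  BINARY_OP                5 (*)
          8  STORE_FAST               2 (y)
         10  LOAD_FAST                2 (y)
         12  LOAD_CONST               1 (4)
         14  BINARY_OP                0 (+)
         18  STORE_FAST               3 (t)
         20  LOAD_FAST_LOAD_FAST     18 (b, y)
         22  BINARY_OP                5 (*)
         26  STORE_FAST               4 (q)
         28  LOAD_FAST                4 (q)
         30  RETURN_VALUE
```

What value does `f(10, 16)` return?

LOAD_FAST_LOAD_FAST a,a → push 10,10. Stack: [10, 10]
BINARY_OP * → 10 * 10 = 100. Stack: [100]
STORE_FAST y → y=100. Stack: []
LOAD_FAST y → push 100. Stack: [100]
LOAD_CONST → push 4. Stack: [100, 4]
BINARY_OP + → 100 + 4 = 104. Stack: [104]
STORE_FAST t → t=104. Stack: []
LOAD_FAST_LOAD_FAST b,y → push 16,100. Stack: [16, 100]
BINARY_OP * → 16 * 100 = 1600. Stack: [1600]
STORE_FAST q → q=1600. Stack: []
LOAD_FAST q → push 1600. Stack: [1600]
RETURN_VALUE → return 1600.

1600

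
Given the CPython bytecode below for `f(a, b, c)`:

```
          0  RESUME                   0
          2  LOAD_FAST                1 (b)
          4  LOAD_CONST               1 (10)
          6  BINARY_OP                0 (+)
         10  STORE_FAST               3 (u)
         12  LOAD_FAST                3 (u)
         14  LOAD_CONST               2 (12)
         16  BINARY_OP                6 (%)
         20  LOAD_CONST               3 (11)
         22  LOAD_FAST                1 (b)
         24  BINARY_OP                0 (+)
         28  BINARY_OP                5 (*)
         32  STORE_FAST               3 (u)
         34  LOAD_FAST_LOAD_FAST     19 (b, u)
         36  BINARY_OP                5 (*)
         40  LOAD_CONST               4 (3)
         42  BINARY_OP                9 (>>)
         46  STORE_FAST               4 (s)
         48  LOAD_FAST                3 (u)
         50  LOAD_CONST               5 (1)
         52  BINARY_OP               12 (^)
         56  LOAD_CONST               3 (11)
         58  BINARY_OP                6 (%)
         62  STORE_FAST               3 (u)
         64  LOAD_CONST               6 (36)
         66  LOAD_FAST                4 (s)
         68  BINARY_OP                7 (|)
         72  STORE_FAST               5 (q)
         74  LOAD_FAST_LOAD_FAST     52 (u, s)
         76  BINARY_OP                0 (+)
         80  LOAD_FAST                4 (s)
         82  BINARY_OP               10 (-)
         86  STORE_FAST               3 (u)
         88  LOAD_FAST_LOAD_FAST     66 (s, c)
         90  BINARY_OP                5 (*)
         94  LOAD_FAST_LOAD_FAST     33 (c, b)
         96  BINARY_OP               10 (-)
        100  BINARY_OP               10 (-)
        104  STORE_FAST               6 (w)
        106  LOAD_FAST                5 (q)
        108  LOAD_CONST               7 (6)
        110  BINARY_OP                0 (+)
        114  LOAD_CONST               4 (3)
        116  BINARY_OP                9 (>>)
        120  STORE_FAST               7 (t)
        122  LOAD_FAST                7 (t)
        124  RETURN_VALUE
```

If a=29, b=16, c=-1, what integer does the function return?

LOAD_FAST b → push 16. Stack: [16]
LOAD_CONST → push 10. Stack: [16, 10]
BINARY_OP + → 16 + 10 = 26. Stack: [26]
STORE_FAST u → u=26. Stack: []
LOAD_FAST u → push 26. Stack: [26]
LOAD_CONST → push 12. Stack: [26, 12]
BINARY_OP % → 26 % 12 = 2. Stack: [2]
LOAD_CONST → push 11. Stack: [2, 11]
LOAD_FAST b → push 16. Stack: [2, 11, 16]
BINARY_OP + → 11 + 16 = 27. Stack: [2, 27]
BINARY_OP * → 2 * 27 = 54. Stack: [54]
STORE_FAST u → u=54. Stack: []
LOAD_FAST_LOAD_FAST b,u → push 16,54. Stack: [16, 54]
BINARY_OP * → 16 * 54 = 864. Stack: [864]
LOAD_CONST → push 3. Stack: [864, 3]
BINARY_OP >> → 864 >> 3 = 108. Stack: [108]
STORE_FAST s → s=108. Stack: []
LOAD_FAST u → push 54. Stack: [54]
LOAD_CONST → push 1. Stack: [54, 1]
BINARY_OP ^ → 54 ^ 1 = 55. Stack: [55]
LOAD_CONST → push 11. Stack: [55, 11]
BINARY_OP % → 55 % 11 = 0. Stack: [0]
STORE_FAST u → u=0. Stack: []
LOAD_CONST → push 36. Stack: [36]
LOAD_FAST s → push 108. Stack: [36, 108]
BINARY_OP | → 36 | 108 = 108. Stack: [108]
STORE_FAST q → q=108. Stack: []
LOAD_FAST_LOAD_FAST u,s → push 0,108. Stack: [0, 108]
BINARY_OP + → 0 + 108 = 108. Stack: [108]
LOAD_FAST s → push 108. Stack: [108, 108]
BINARY_OP - → 108 - 108 = 0. Stack: [0]
STORE_FAST u → u=0. Stack: []
LOAD_FAST_LOAD_FAST s,c → push 108,-1. Stack: [108, -1]
BINARY_OP * → 108 * -1 = -108. Stack: [-108]
LOAD_FAST_LOAD_FAST c,b → push -1,16. Stack: [-108, -1, 16]
BINARY_OP - → -1 - 16 = -17. Stack: [-108, -17]
BINARY_OP - → -108 - -17 = -91. Stack: [-91]
STORE_FAST w → w=-91. Stack: []
LOAD_FAST q → push 108. Stack: [108]
LOAD_CONST → push 6. Stack: [108, 6]
BINARY_OP + → 108 + 6 = 114. Stack: [114]
LOAD_CONST → push 3. Stack: [114, 3]
BINARY_OP >> → 114 >> 3 = 14. Stack: [14]
STORE_FAST t → t=14. Stack: []
LOAD_FAST t → push 14. Stack: [14]
RETURN_VALUE → return 14.

14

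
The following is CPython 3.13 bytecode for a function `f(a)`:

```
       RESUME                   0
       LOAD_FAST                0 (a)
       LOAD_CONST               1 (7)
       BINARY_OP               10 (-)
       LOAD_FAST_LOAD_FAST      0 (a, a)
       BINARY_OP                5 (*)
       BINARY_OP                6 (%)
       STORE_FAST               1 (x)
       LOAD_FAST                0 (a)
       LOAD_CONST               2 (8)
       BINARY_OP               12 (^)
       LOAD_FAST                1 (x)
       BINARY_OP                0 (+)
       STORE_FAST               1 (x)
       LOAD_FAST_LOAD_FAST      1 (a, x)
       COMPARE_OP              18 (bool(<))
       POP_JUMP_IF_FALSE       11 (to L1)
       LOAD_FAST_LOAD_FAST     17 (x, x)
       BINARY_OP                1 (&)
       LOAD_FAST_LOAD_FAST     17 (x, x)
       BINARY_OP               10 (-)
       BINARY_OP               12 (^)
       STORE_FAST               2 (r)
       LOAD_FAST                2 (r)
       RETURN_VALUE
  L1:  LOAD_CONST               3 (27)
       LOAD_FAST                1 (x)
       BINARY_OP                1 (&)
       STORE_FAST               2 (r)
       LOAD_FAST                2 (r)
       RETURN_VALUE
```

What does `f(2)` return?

LOAD_FAST a → push 2. Stack: [2]
LOAD_CONST → push 7. Stack: [2, 7]
BINARY_OP - → 2 - 7 = -5. Stack: [-5]
LOAD_FAST_LOAD_FAST a,a → push 2,2. Stack: [-5, 2, 2]
BINARY_OP * → 2 * 2 = 4. Stack: [-5, 4]
BINARY_OP % → -5 % 4 = 3. Stack: [3]
STORE_FAST x → x=3. Stack: []
LOAD_FAST a → push 2. Stack: [2]
LOAD_CONST → push 8. Stack: [2, 8]
BINARY_OP ^ → 2 ^ 8 = 10. Stack: [10]
LOAD_FAST x → push 3. Stack: [10, 3]
BINARY_OP + → 10 + 3 = 13. Stack: [13]
STORE_FAST x → x=13. Stack: []
LOAD_FAST_LOAD_FAST a,x → push 2,13. Stack: [2, 13]
COMPARE_OP bool(<) → 2 vs 13 = True. Stack: [True]
POP_JUMP_IF_FALSE → pop True; no jump. Stack: []
LOAD_FAST_LOAD_FAST x,x → push 13,13. Stack: [13, 13]
BINARY_OP & → 13 & 13 = 13. Stack: [13]
LOAD_FAST_LOAD_FAST x,x → push 13,13. Stack: [13, 13, 13]
BINARY_OP - → 13 - 13 = 0. Stack: [13, 0]
BINARY_OP ^ → 13 ^ 0 = 13. Stack: [13]
STORE_FAST r → r=13. Stack: []
LOAD_FAST r → push 13. Stack: [13]
RETURN_VALUE → return 13.

13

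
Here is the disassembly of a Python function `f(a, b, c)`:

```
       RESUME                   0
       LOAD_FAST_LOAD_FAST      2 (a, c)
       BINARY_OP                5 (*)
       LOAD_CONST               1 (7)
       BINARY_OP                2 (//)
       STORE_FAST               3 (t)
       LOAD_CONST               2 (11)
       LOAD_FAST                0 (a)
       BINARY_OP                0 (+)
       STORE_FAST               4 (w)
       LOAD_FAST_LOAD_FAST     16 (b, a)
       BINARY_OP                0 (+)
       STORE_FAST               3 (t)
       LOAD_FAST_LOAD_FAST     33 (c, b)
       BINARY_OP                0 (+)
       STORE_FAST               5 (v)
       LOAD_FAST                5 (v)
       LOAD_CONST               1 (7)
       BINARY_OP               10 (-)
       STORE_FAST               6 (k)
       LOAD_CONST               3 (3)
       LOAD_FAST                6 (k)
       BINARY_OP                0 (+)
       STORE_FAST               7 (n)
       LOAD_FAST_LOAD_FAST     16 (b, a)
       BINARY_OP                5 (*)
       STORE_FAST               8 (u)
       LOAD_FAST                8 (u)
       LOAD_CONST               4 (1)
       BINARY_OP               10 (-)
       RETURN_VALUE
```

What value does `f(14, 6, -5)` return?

LOAD_FAST_LOAD_FAST a,c → push 14,-5. Stack: [14, -5]
BINARY_OP * → 14 * -5 = -70. Stack: [-70]
LOAD_CONST → push 7. Stack: [-70, 7]
BINARY_OP // → -70 // 7 = -10. Stack: [-10]
STORE_FAST t → t=-10. Stack: []
LOAD_CONST → push 11. Stack: [11]
LOAD_FAST a → push 14. Stack: [11, 14]
BINARY_OP + → 11 + 14 = 25. Stack: [25]
STORE_FAST w → w=25. Stack: []
LOAD_FAST_LOAD_FAST b,a → push 6,14. Stack: [6, 14]
BINARY_OP + → 6 + 14 = 20. Stack: [20]
STORE_FAST t → t=20. Stack: []
LOAD_FAST_LOAD_FAST c,b → push -5,6. Stack: [-5, 6]
BINARY_OP + → -5 + 6 = 1. Stack: [1]
STORE_FAST v → v=1. Stack: []
LOAD_FAST v → push 1. Stack: [1]
LOAD_CONST → push 7. Stack: [1, 7]
BINARY_OP - → 1 - 7 = -6. Stack: [-6]
STORE_FAST k → k=-6. Stack: []
LOAD_CONST → push 3. Stack: [3]
LOAD_FAST k → push -6. Stack: [3, -6]
BINARY_OP + → 3 + -6 = -3. Stack: [-3]
STORE_FAST n → n=-3. Stack: []
LOAD_FAST_LOAD_FAST b,a → push 6,14. Stack: [6, 14]
BINARY_OP * → 6 * 14 = 84. Stack: [84]
STORE_FAST u → u=84. Stack: []
LOAD_FAST u → push 84. Stack: [84]
LOAD_CONST → push 1. Stack: [84, 1]
BINARY_OP - → 84 - 1 = 83. Stack: [83]
RETURN_VALUE → return 83.

83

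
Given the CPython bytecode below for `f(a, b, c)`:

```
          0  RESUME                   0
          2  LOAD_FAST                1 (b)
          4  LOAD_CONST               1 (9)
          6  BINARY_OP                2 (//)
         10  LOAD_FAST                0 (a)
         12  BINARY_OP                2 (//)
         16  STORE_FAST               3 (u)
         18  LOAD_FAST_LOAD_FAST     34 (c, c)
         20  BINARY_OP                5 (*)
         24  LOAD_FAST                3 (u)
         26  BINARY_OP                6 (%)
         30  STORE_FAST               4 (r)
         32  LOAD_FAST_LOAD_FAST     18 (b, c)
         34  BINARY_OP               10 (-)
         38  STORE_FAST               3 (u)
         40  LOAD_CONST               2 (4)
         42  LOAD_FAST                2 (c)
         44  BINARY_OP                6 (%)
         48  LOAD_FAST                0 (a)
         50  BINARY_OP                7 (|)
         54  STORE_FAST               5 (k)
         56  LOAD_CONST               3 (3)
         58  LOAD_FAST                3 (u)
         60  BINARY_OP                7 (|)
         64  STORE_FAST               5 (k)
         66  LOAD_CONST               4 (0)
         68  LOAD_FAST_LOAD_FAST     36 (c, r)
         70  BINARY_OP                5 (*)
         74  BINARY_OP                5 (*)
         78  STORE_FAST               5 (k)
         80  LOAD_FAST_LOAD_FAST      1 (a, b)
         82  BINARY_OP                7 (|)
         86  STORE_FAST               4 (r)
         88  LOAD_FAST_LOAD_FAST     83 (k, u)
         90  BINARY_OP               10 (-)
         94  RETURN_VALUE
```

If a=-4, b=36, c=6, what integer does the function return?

LOAD_FAST b → push 36. Stack: [36]
LOAD_CONST → push 9. Stack: [36, 9]
BINARY_OP // → 36 // 9 = 4. Stack: [4]
LOAD_FAST a → push -4. Stack: [4, -4]
BINARY_OP // → 4 // -4 = -1. Stack: [-1]
STORE_FAST u → u=-1. Stack: []
LOAD_FAST_LOAD_FAST c,c → push 6,6. Stack: [6, 6]
BINARY_OP * → 6 * 6 = 36. Stack: [36]
LOAD_FAST u → push -1. Stack: [36, -1]
BINARY_OP % → 36 % -1 = 0. Stack: [0]
STORE_FAST r → r=0. Stack: []
LOAD_FAST_LOAD_FAST b,c → push 36,6. Stack: [36, 6]
BINARY_OP - → 36 - 6 = 30. Stack: [30]
STORE_FAST u → u=30. Stack: []
LOAD_CONST → push 4. Stack: [4]
LOAD_FAST c → push 6. Stack: [4, 6]
BINARY_OP % → 4 % 6 = 4. Stack: [4]
LOAD_FAST a → push -4. Stack: [4, -4]
BINARY_OP | → 4 | -4 = -4. Stack: [-4]
STORE_FAST k → k=-4. Stack: []
LOAD_CONST → push 3. Stack: [3]
LOAD_FAST u → push 30. Stack: [3, 30]
BINARY_OP | → 3 | 30 = 31. Stack: [31]
STORE_FAST k → k=31. Stack: []
LOAD_CONST → push 0. Stack: [0]
LOAD_FAST_LOAD_FAST c,r → push 6,0. Stack: [0, 6, 0]
BINARY_OP * → 6 * 0 = 0. Stack: [0, 0]
BINARY_OP * → 0 * 0 = 0. Stack: [0]
STORE_FAST k → k=0. Stack: []
LOAD_FAST_LOAD_FAST a,b → push -4,36. Stack: [-4, 36]
BINARY_OP | → -4 | 36 = -4. Stack: [-4]
STORE_FAST r → r=-4. Stack: []
LOAD_FAST_LOAD_FAST k,u → push 0,30. Stack: [0, 30]
BINARY_OP - → 0 - 30 = -30. Stack: [-30]
RETURN_VALUE → return -30.

-30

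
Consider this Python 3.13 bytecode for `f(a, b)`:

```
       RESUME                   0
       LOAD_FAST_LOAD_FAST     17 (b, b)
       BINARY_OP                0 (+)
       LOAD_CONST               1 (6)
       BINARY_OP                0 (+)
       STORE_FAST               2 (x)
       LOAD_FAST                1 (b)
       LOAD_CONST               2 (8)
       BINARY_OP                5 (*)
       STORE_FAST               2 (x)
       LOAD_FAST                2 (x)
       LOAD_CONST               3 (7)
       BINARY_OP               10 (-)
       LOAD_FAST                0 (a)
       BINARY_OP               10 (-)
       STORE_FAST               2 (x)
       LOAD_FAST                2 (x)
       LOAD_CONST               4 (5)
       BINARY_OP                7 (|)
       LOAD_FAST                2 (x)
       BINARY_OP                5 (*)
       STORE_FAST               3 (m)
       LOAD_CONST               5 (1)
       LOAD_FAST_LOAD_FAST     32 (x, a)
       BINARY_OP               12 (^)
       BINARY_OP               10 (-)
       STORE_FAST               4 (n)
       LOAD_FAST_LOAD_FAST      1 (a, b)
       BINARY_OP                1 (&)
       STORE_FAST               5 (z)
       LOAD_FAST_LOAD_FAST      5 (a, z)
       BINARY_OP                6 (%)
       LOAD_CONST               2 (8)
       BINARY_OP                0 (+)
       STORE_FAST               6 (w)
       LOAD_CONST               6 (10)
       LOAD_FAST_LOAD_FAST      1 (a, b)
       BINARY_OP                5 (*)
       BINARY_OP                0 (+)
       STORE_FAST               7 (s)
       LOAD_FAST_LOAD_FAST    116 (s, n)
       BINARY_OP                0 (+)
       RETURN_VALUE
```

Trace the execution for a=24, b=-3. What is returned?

-14

LOAD_FAST_LOAD_FAST b,b → push -3,-3. Stack: [-3, -3]
BINARY_OP + → -3 + -3 = -6. Stack: [-6]
LOAD_CONST → push 6. Stack: [-6, 6]
BINARY_OP + → -6 + 6 = 0. Stack: [0]
STORE_FAST x → x=0. Stack: []
LOAD_FAST b → push -3. Stack: [-3]
LOAD_CONST → push 8. Stack: [-3, 8]
BINARY_OP * → -3 * 8 = -24. Stack: [-24]
STORE_FAST x → x=-24. Stack: []
LOAD_FAST x → push -24. Stack: [-24]
LOAD_CONST → push 7. Stack: [-24, 7]
BINARY_OP - → -24 - 7 = -31. Stack: [-31]
LOAD_FAST a → push 24. Stack: [-31, 24]
BINARY_OP - → -31 - 24 = -55. Stack: [-55]
STORE_FAST x → x=-55. Stack: []
LOAD_FAST x → push -55. Stack: [-55]
LOAD_CONST → push 5. Stack: [-55, 5]
BINARY_OP | → -55 | 5 = -51. Stack: [-51]
LOAD_FAST x → push -55. Stack: [-51, -55]
BINARY_OP * → -51 * -55 = 2805. Stack: [2805]
STORE_FAST m → m=2805. Stack: []
LOAD_CONST → push 1. Stack: [1]
LOAD_FAST_LOAD_FAST x,a → push -55,24. Stack: [1, -55, 24]
BINARY_OP ^ → -55 ^ 24 = -47. Stack: [1, -47]
BINARY_OP - → 1 - -47 = 48. Stack: [48]
STORE_FAST n → n=48. Stack: []
LOAD_FAST_LOAD_FAST a,b → push 24,-3. Stack: [24, -3]
BINARY_OP & → 24 & -3 = 24. Stack: [24]
STORE_FAST z → z=24. Stack: []
LOAD_FAST_LOAD_FAST a,z → push 24,24. Stack: [24, 24]
BINARY_OP % → 24 % 24 = 0. Stack: [0]
LOAD_CONST → push 8. Stack: [0, 8]
BINARY_OP + → 0 + 8 = 8. Stack: [8]
STORE_FAST w → w=8. Stack: []
LOAD_CONST → push 10. Stack: [10]
LOAD_FAST_LOAD_FAST a,b → push 24,-3. Stack: [10, 24, -3]
BINARY_OP * → 24 * -3 = -72. Stack: [10, -72]
BINARY_OP + → 10 + -72 = -62. Stack: [-62]
STORE_FAST s → s=-62. Stack: []
LOAD_FAST_LOAD_FAST s,n → push -62,48. Stack: [-62, 48]
BINARY_OP + → -62 + 48 = -14. Stack: [-14]
RETURN_VALUE → return -14.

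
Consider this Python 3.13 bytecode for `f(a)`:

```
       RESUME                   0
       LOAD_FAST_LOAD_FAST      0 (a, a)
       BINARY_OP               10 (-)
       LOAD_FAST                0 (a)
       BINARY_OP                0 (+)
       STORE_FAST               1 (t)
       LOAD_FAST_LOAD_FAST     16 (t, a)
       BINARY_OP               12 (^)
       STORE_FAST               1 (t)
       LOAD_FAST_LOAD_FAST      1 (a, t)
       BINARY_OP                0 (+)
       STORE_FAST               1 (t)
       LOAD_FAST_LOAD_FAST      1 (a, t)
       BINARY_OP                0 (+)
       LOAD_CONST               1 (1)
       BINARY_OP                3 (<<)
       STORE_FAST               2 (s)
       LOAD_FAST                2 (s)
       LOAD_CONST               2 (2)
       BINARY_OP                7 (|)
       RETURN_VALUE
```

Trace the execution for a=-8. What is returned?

-30

LOAD_FAST_LOAD_FAST a,a → push -8,-8. Stack: [-8, -8]
BINARY_OP - → -8 - -8 = 0. Stack: [0]
LOAD_FAST a → push -8. Stack: [0, -8]
BINARY_OP + → 0 + -8 = -8. Stack: [-8]
STORE_FAST t → t=-8. Stack: []
LOAD_FAST_LOAD_FAST t,a → push -8,-8. Stack: [-8, -8]
BINARY_OP ^ → -8 ^ -8 = 0. Stack: [0]
STORE_FAST t → t=0. Stack: []
LOAD_FAST_LOAD_FAST a,t → push -8,0. Stack: [-8, 0]
BINARY_OP + → -8 + 0 = -8. Stack: [-8]
STORE_FAST t → t=-8. Stack: []
LOAD_FAST_LOAD_FAST a,t → push -8,-8. Stack: [-8, -8]
BINARY_OP + → -8 + -8 = -16. Stack: [-16]
LOAD_CONST → push 1. Stack: [-16, 1]
BINARY_OP << → -16 << 1 = -32. Stack: [-32]
STORE_FAST s → s=-32. Stack: []
LOAD_FAST s → push -32. Stack: [-32]
LOAD_CONST → push 2. Stack: [-32, 2]
BINARY_OP | → -32 | 2 = -30. Stack: [-30]
RETURN_VALUE → return -30.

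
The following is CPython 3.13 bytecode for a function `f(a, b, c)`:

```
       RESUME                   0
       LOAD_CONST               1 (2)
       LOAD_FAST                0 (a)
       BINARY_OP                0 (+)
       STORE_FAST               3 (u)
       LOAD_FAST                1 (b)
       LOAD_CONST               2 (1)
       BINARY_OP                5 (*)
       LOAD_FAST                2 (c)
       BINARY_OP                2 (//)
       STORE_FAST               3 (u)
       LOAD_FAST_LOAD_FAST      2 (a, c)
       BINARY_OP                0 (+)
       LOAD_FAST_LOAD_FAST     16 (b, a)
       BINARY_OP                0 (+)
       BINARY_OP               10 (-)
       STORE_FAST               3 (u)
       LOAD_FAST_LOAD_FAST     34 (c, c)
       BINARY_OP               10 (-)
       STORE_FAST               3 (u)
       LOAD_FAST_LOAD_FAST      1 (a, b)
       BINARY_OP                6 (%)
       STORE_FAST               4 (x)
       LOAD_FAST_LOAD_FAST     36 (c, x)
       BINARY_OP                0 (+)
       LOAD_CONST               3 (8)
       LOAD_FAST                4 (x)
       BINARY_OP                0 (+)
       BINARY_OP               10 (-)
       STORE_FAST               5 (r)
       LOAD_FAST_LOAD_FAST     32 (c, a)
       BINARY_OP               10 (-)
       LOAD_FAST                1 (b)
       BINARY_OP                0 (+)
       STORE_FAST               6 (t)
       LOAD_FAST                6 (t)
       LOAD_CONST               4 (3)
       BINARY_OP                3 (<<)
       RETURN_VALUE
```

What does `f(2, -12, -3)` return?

LOAD_CONST → push 2. Stack: [2]
LOAD_FAST a → push 2. Stack: [2, 2]
BINARY_OP + → 2 + 2 = 4. Stack: [4]
STORE_FAST u → u=4. Stack: []
LOAD_FAST b → push -12. Stack: [-12]
LOAD_CONST → push 1. Stack: [-12, 1]
BINARY_OP * → -12 * 1 = -12. Stack: [-12]
LOAD_FAST c → push -3. Stack: [-12, -3]
BINARY_OP // → -12 // -3 = 4. Stack: [4]
STORE_FAST u → u=4. Stack: []
LOAD_FAST_LOAD_FAST a,c → push 2,-3. Stack: [2, -3]
BINARY_OP + → 2 + -3 = -1. Stack: [-1]
LOAD_FAST_LOAD_FAST b,a → push -12,2. Stack: [-1, -12, 2]
BINARY_OP + → -12 + 2 = -10. Stack: [-1, -10]
BINARY_OP - → -1 - -10 = 9. Stack: [9]
STORE_FAST u → u=9. Stack: []
LOAD_FAST_LOAD_FAST c,c → push -3,-3. Stack: [-3, -3]
BINARY_OP - → -3 - -3 = 0. Stack: [0]
STORE_FAST u → u=0. Stack: []
LOAD_FAST_LOAD_FAST a,b → push 2,-12. Stack: [2, -12]
BINARY_OP % → 2 % -12 = -10. Stack: [-10]
STORE_FAST x → x=-10. Stack: []
LOAD_FAST_LOAD_FAST c,x → push -3,-10. Stack: [-3, -10]
BINARY_OP + → -3 + -10 = -13. Stack: [-13]
LOAD_CONST → push 8. Stack: [-13, 8]
LOAD_FAST x → push -10. Stack: [-13, 8, -10]
BINARY_OP + → 8 + -10 = -2. Stack: [-13, -2]
BINARY_OP - → -13 - -2 = -11. Stack: [-11]
STORE_FAST r → r=-11. Stack: []
LOAD_FAST_LOAD_FAST c,a → push -3,2. Stack: [-3, 2]
BINARY_OP - → -3 - 2 = -5. Stack: [-5]
LOAD_FAST b → push -12. Stack: [-5, -12]
BINARY_OP + → -5 + -12 = -17. Stack: [-17]
STORE_FAST t → t=-17. Stack: []
LOAD_FAST t → push -17. Stack: [-17]
LOAD_CONST → push 3. Stack: [-17, 3]
BINARY_OP << → -17 << 3 = -136. Stack: [-136]
RETURN_VALUE → return -136.

-136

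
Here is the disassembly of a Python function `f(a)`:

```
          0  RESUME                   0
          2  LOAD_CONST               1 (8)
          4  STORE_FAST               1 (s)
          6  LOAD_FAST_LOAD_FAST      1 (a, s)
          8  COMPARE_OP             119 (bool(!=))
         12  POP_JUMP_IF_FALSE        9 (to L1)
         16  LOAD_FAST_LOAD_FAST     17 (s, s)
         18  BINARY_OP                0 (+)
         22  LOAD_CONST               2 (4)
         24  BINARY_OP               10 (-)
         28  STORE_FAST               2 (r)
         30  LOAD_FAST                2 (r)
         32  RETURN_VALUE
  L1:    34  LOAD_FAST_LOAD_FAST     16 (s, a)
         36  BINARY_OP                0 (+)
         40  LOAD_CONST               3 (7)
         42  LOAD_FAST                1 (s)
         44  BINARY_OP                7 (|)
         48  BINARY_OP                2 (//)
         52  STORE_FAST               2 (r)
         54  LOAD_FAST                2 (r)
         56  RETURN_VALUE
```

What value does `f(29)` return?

LOAD_CONST → push 8. Stack: [8]
STORE_FAST s → s=8. Stack: []
LOAD_FAST_LOAD_FAST a,s → push 29,8. Stack: [29, 8]
COMPARE_OP bool(!=) → 29 vs 8 = True. Stack: [True]
POP_JUMP_IF_FALSE → pop True; no jump. Stack: []
LOAD_FAST_LOAD_FAST s,s → push 8,8. Stack: [8, 8]
BINARY_OP + → 8 + 8 = 16. Stack: [16]
LOAD_CONST → push 4. Stack: [16, 4]
BINARY_OP - → 16 - 4 = 12. Stack: [12]
STORE_FAST r → r=12. Stack: []
LOAD_FAST r → push 12. Stack: [12]
RETURN_VALUE → return 12.

12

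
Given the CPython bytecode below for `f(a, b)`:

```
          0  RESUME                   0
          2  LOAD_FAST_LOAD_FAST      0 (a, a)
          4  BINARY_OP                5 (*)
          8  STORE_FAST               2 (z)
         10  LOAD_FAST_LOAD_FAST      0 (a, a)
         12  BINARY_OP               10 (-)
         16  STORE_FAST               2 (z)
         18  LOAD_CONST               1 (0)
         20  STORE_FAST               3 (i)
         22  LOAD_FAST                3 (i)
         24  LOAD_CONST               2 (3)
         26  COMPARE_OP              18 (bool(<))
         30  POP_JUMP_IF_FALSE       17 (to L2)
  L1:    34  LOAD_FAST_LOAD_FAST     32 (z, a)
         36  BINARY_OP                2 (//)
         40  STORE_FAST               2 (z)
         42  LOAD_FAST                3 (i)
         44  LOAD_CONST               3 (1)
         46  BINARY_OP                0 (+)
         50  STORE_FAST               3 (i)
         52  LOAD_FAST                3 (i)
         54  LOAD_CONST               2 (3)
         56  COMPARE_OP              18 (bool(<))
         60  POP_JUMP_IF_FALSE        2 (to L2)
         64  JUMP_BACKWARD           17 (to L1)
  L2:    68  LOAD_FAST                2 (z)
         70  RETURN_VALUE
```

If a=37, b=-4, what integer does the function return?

LOAD_FAST_LOAD_FAST a,a → push 37,37. Stack: [37, 37]
BINARY_OP * → 37 * 37 = 1369. Stack: [1369]
STORE_FAST z → z=1369. Stack: []
LOAD_FAST_LOAD_FAST a,a → push 37,37. Stack: [37, 37]
BINARY_OP - → 37 - 37 = 0. Stack: [0]
STORE_FAST z → z=0. Stack: []
LOAD_CONST → push 0. Stack: [0]
STORE_FAST i → i=0. Stack: []
LOAD_FAST i → push 0. Stack: [0]
LOAD_CONST → push 3. Stack: [0, 3]
COMPARE_OP bool(<) → 0 vs 3 = True. Stack: [True]
POP_JUMP_IF_FALSE → pop True; no jump. Stack: []
LOAD_FAST_LOAD_FAST z,a → push 0,37. Stack: [0, 37]
BINARY_OP // → 0 // 37 = 0. Stack: [0]
STORE_FAST z → z=0. Stack: []
LOAD_FAST i → push 0. Stack: [0]
LOAD_CONST → push 1. Stack: [0, 1]
BINARY_OP + → 0 + 1 = 1. Stack: [1]
STORE_FAST i → i=1. Stack: []
LOAD_FAST i → push 1. Stack: [1]
LOAD_CONST → push 3. Stack: [1, 3]
COMPARE_OP bool(<) → 1 vs 3 = True. Stack: [True]
POP_JUMP_IF_FALSE → pop True; no jump. Stack: []
LOAD_FAST_LOAD_FAST z,a → push 0,37. Stack: [0, 37]
BINARY_OP // → 0 // 37 = 0. Stack: [0]
STORE_FAST z → z=0. Stack: []
LOAD_FAST i → push 1. Stack: [1]
LOAD_CONST → push 1. Stack: [1, 1]
BINARY_OP + → 1 + 1 = 2. Stack: [2]
STORE_FAST i → i=2. Stack: []
LOAD_FAST i → push 2. Stack: [2]
LOAD_CONST → push 3. Stack: [2, 3]
COMPARE_OP bool(<) → 2 vs 3 = True. Stack: [True]
POP_JUMP_IF_FALSE → pop True; no jump. Stack: []
LOAD_FAST_LOAD_FAST z,a → push 0,37. Stack: [0, 37]
BINARY_OP // → 0 // 37 = 0. Stack: [0]
STORE_FAST z → z=0. Stack: []
LOAD_FAST i → push 2. Stack: [2]
LOAD_CONST → push 1. Stack: [2, 1]
BINARY_OP + → 2 + 1 = 3. Stack: [3]
STORE_FAST i → i=3. Stack: []
LOAD_FAST i → push 3. Stack: [3]
LOAD_CONST → push 3. Stack: [3, 3]
COMPARE_OP bool(<) → 3 vs 3 = False. Stack: [False]
POP_JUMP_IF_FALSE → pop False; jump. Stack: []
LOAD_FAST z → push 0. Stack: [0]
RETURN_VALUE → return 0.

0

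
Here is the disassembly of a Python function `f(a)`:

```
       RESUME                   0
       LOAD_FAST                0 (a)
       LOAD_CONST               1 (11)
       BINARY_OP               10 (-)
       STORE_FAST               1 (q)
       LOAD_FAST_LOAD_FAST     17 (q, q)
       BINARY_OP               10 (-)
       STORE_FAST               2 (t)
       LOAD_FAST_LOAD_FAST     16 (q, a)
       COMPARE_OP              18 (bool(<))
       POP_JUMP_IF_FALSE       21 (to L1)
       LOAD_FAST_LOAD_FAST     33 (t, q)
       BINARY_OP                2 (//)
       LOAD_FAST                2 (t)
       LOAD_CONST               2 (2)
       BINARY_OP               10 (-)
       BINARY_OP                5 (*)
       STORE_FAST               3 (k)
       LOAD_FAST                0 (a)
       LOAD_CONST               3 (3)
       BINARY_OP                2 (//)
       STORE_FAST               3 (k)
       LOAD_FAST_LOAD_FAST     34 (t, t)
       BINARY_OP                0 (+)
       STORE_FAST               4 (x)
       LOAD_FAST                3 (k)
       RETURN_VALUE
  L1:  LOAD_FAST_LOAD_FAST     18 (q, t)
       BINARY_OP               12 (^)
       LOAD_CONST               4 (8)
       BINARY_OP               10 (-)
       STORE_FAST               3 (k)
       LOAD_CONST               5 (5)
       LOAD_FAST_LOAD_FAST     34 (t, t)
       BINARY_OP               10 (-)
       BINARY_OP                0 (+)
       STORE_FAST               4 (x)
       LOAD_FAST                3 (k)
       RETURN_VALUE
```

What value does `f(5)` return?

1

LOAD_FAST a → push 5. Stack: [5]
LOAD_CONST → push 11. Stack: [5, 11]
BINARY_OP - → 5 - 11 = -6. Stack: [-6]
STORE_FAST q → q=-6. Stack: []
LOAD_FAST_LOAD_FAST q,q → push -6,-6. Stack: [-6, -6]
BINARY_OP - → -6 - -6 = 0. Stack: [0]
STORE_FAST t → t=0. Stack: []
LOAD_FAST_LOAD_FAST q,a → push -6,5. Stack: [-6, 5]
COMPARE_OP bool(<) → -6 vs 5 = True. Stack: [True]
POP_JUMP_IF_FALSE → pop True; no jump. Stack: []
LOAD_FAST_LOAD_FAST t,q → push 0,-6. Stack: [0, -6]
BINARY_OP // → 0 // -6 = 0. Stack: [0]
LOAD_FAST t → push 0. Stack: [0, 0]
LOAD_CONST → push 2. Stack: [0, 0, 2]
BINARY_OP - → 0 - 2 = -2. Stack: [0, -2]
BINARY_OP * → 0 * -2 = 0. Stack: [0]
STORE_FAST k → k=0. Stack: []
LOAD_FAST a → push 5. Stack: [5]
LOAD_CONST → push 3. Stack: [5, 3]
BINARY_OP // → 5 // 3 = 1. Stack: [1]
STORE_FAST k → k=1. Stack: []
LOAD_FAST_LOAD_FAST t,t → push 0,0. Stack: [0, 0]
BINARY_OP + → 0 + 0 = 0. Stack: [0]
STORE_FAST x → x=0. Stack: []
LOAD_FAST k → push 1. Stack: [1]
RETURN_VALUE → return 1.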